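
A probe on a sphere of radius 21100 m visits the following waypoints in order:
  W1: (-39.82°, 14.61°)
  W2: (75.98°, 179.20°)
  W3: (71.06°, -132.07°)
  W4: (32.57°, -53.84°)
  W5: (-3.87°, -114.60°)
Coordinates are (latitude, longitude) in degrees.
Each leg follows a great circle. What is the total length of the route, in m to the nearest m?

Leg W1→W2: central angle 2.4992 rad, distance 52733.8 m.
Leg W2→W3: central angle 0.2474 rad, distance 5220.4 m.
Leg W3→W4: central angle 0.9704 rad, distance 20475.2 m.
Leg W4→W5: central angle 1.1871 rad, distance 25047.2 m.
Total: 52733.8 + 5220.4 + 20475.2 + 25047.2 ≈ 103477 m.

103477 m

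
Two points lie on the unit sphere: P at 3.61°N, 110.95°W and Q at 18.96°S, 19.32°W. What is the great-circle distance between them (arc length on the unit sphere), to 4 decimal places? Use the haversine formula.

In radians: φ₁ = 0.0630, φ₂ = -0.3309, Δλ = 91.630° = 1.5992 rad.
Haversine: a = sin²(Δφ/2) + cos φ₁ cos φ₂ sin²(Δλ/2) = 0.0383 + (0.9980)(0.9457)(0.5142) = 0.52365.
Central angle c = 2·arcsin(√a) = 1.61812 rad.
On the unit sphere the arc length equals the central angle: 1.6181.

1.6181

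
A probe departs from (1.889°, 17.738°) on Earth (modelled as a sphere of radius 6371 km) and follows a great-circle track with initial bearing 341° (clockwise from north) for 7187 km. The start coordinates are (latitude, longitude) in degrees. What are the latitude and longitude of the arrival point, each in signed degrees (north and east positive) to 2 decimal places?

Angular distance δ = d/R = 7187/6371 = 1.12808 rad; initial bearing θ = 5.9516 rad.
sin φ₂ = sin φ₁ cos δ + cos φ₁ sin δ cos θ = (0.0330)(0.4284) + (0.9995)(0.9036)(0.9455) = 0.8680, so φ₂ = 60.23°.
Δλ = atan2(sin θ sin δ cos φ₁, cos δ − sin φ₁ sin φ₂) = atan2(-0.2940, 0.3998) = -36.333°.
λ₂ = 17.738° − 36.333° = -18.59°.

60.23°, -18.59°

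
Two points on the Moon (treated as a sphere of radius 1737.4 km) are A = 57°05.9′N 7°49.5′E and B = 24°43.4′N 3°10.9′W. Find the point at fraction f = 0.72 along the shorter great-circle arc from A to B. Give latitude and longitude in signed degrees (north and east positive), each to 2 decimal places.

33.87°, -1.07°

The central angle between A and B is δ = 0.5818 rad.
With f = 0.72, the slerp weights are sin((1−f)δ)/sin δ = 0.2951 and sin(fδ)/sin δ = 0.7402.
Weighted sum of the unit vectors: (0.2951)·(0.5381,0.0740,0.8396) + (0.7402)·(0.9069,-0.0504,0.4182) = (0.8301, -0.0155, 0.5574).
Converting back: φ = atan2(z, √(x²+y²)) = 33.87°, λ = atan2(y, x) = -1.07°.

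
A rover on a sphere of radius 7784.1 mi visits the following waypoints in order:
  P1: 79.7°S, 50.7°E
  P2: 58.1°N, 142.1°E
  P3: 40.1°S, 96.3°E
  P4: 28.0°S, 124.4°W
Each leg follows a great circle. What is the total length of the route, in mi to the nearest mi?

Leg P1→P2: central angle 2.5637 rad, distance 19955.9 mi.
Leg P2→P3: central angle 1.8390 rad, distance 14315.3 mi.
Leg P3→P4: central angle 1.7820 rad, distance 13871.3 mi.
Total: 19955.9 + 14315.3 + 13871.3 ≈ 48142 mi.

48142 mi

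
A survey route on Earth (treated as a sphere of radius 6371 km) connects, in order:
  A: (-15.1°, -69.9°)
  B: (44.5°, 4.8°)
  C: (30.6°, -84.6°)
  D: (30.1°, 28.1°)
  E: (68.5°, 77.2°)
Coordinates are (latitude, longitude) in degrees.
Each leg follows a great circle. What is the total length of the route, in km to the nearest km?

33158 km

Leg A→B: central angle 1.5717 rad, distance 10013.2 km.
Leg B→C: central angle 1.1991 rad, distance 7639.3 km.
Leg C→D: central angle 1.6029 rad, distance 10212.0 km.
Leg D→E: central angle 0.8309 rad, distance 5293.6 km.
Total: 10013.2 + 7639.3 + 10212.0 + 5293.6 ≈ 33158 km.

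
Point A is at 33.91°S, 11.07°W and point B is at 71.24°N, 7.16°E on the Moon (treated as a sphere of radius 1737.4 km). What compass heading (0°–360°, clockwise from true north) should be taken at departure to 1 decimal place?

6.0°

Δλ = 18.230° = 0.3182 rad.
y = sin Δλ · cos φ₂ = (0.3128)(0.3216) = 0.1006
x = cos φ₁ sin φ₂ − sin φ₁ cos φ₂ cos Δλ = (0.8299)(0.9469) − (-0.5579)(0.3216)(0.9498) = 0.9562
θ = atan2(y, x) = 6.01°, so the bearing is 6.0°.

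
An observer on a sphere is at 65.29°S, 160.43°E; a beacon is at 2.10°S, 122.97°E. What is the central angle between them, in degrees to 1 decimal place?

Let φ₁ = -1.1395 rad, φ₂ = -0.0367 rad, and Δλ = -0.6538 rad.
Haversine: a = sin²(Δφ/2) + cos φ₁ cos φ₂ sin²(Δλ/2) = 0.2745 + (0.4180)(0.9993)(0.1031) = 0.31756.
Central angle c = 2·arcsin(√a) = 1.19729 rad.
So the angular separation is 68.6°.

68.6°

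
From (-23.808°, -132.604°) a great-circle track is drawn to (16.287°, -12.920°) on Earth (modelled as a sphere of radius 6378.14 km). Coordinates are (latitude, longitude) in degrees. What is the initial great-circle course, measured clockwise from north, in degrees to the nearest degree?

86°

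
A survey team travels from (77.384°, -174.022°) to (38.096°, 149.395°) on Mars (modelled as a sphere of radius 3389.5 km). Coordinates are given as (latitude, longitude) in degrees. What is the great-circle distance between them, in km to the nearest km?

Let φ₁ = 1.3506 rad, φ₂ = 0.6649 rad, and Δλ = -0.6385 rad.
cos c = sin φ₁ sin φ₂ + cos φ₁ cos φ₂ cos Δλ = (0.9759)(0.6170) + (0.2184)(0.7870)(0.8030) = 0.74011,
so c = arccos(0.74011) = 0.73756 rad.
Distance = R·c = 3389.5 × 0.7376 ≈ 2500 km.

2500 km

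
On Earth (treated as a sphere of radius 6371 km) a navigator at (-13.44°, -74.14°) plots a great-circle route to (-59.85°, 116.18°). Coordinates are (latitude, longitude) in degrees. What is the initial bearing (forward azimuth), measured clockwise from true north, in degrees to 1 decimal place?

Δλ = -169.680° = -2.9615 rad.
y = sin Δλ · cos φ₂ = (-0.1791)(0.5023) = -0.0900
x = cos φ₁ sin φ₂ − sin φ₁ cos φ₂ cos Δλ = (0.9726)(-0.8647) − (-0.2324)(0.5023)(-0.9838) = -0.9559
θ = atan2(y, x) = -174.62°; adding 360° gives 185.4°.

185.4°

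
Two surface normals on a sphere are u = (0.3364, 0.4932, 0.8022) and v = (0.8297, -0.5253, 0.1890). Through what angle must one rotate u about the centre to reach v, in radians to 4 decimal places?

1.3983 rad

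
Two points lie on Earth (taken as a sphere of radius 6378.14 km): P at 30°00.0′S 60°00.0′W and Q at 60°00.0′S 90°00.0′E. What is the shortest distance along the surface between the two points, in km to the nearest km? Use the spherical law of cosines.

9649 km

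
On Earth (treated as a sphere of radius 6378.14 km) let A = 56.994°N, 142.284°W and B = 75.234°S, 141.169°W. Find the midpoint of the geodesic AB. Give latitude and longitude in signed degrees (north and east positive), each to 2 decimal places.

-9.12°, -141.93°

The central angle between A and B is δ = 2.3078 rad.
With f = 0.5, the slerp weights are sin((1−f)δ)/sin δ = 1.2349 and sin(fδ)/sin δ = 1.2349.
Weighted sum of the unit vectors: (1.2349)·(-0.4309,-0.3332,0.8386) + (1.2349)·(-0.1985,-0.1598,-0.9670) = (-0.7773, -0.6088, -0.1585).
Converting back: φ = atan2(z, √(x²+y²)) = -9.12°, λ = atan2(y, x) = -141.93°.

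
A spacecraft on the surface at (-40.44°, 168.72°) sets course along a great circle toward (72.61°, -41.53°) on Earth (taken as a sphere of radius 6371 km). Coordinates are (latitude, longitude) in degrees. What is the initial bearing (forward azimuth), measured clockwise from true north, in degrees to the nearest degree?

Δλ = 149.750° = 2.6136 rad.
y = sin Δλ · cos φ₂ = (0.5038)(0.2989) = 0.1506
x = cos φ₁ sin φ₂ − sin φ₁ cos φ₂ cos Δλ = (0.7611)(0.9543) − (-0.6487)(0.2989)(-0.8638) = 0.5588
θ = atan2(y, x) = 15.08°, so the bearing is 15°.

15°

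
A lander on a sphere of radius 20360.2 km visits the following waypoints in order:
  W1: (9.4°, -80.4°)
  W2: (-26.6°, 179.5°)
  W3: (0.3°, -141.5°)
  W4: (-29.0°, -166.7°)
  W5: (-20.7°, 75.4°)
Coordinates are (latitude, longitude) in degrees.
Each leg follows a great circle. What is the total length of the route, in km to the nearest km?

Leg W1→W2: central angle 1.8006 rad, distance 36661.5 km.
Leg W2→W3: central angle 0.8058 rad, distance 16406.2 km.
Leg W3→W4: central angle 0.6619 rad, distance 13476.3 km.
Leg W4→W5: central angle 1.7839 rad, distance 36320.1 km.
Total: 36661.5 + 16406.2 + 13476.3 + 36320.1 ≈ 102864 km.

102864 km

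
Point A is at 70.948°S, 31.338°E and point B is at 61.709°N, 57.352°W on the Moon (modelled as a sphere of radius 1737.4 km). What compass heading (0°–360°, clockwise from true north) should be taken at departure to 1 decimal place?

302.1°

Δλ = -88.690° = -1.5479 rad.
y = sin Δλ · cos φ₂ = (-0.9997)(0.4739) = -0.4738
x = cos φ₁ sin φ₂ − sin φ₁ cos φ₂ cos Δλ = (0.3264)(0.8806) − (-0.9452)(0.4739)(0.0229) = 0.2977
θ = atan2(y, x) = -57.86°; adding 360° gives 302.1°.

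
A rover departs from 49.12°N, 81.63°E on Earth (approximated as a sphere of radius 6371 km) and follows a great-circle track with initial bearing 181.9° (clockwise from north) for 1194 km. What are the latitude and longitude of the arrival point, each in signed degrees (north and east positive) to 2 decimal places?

38.39°, 81.18°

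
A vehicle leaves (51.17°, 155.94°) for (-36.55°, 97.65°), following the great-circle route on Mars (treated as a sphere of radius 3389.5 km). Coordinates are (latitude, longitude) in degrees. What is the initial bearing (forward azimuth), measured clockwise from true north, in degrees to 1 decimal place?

224.2°

Δλ = -58.290° = -1.0174 rad.
y = sin Δλ · cos φ₂ = (-0.8507)(0.8033) = -0.6834
x = cos φ₁ sin φ₂ − sin φ₁ cos φ₂ cos Δλ = (0.6270)(-0.5955) − (0.7790)(0.8033)(0.5256) = -0.7023
θ = atan2(y, x) = -135.78°; adding 360° gives 224.2°.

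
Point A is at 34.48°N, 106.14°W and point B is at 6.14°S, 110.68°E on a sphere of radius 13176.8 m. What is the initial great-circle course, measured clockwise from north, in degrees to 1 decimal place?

Δλ = -143.180° = -2.4990 rad.
y = sin Δλ · cos φ₂ = (-0.5993)(0.9943) = -0.5959
x = cos φ₁ sin φ₂ − sin φ₁ cos φ₂ cos Δλ = (0.8243)(-0.1070) − (0.5661)(0.9943)(-0.8005) = 0.3624
θ = atan2(y, x) = -58.69°; adding 360° gives 301.3°.

301.3°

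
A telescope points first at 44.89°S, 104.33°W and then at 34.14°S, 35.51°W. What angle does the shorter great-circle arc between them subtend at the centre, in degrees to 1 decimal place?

52.6°

In radians: φ₁ = -0.7835, φ₂ = -0.5959, Δλ = 68.820° = 1.2011 rad.
cos c = sin φ₁ sin φ₂ + cos φ₁ cos φ₂ cos Δλ = (-0.7057)(-0.5612) + (0.7085)(0.8277)(0.3613) = 0.60793,
so c = arccos(0.60793) = 0.91734 rad.
So the angular separation is 52.6°.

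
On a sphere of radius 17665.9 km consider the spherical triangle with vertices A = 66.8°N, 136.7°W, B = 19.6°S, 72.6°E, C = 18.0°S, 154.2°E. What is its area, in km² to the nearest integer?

643018272 km²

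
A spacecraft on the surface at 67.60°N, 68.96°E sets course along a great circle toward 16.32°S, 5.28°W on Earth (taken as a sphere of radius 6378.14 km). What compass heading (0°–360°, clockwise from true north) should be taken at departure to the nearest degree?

Δλ = -74.240° = -1.2957 rad.
y = sin Δλ · cos φ₂ = (-0.9624)(0.9597) = -0.9236
x = cos φ₁ sin φ₂ − sin φ₁ cos φ₂ cos Δλ = (0.3811)(-0.2810) − (0.9245)(0.9597)(0.2716) = -0.3481
θ = atan2(y, x) = -110.65°; adding 360° gives 249°.

249°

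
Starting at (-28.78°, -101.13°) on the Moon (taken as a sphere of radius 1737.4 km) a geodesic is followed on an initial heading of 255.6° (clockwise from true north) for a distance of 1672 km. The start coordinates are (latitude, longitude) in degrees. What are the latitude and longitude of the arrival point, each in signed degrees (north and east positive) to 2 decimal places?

Angular distance δ = d/R = 1672/1737.4 = 0.96236 rad; initial bearing θ = 4.4611 rad.
sin φ₂ = sin φ₁ cos δ + cos φ₁ sin δ cos θ = (-0.4814)(0.5716) + (0.8765)(0.8205)(-0.2487) = -0.4540, so φ₂ = -27.00°.
Δλ = atan2(sin θ sin δ cos φ₁, cos δ − sin φ₁ sin φ₂) = atan2(-0.6966, 0.3530) = -63.127°.
λ₂ = -101.130° − 63.127° = -164.26°.

-27.00°, -164.26°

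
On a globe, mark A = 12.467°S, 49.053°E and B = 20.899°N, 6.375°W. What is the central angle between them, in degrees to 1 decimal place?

Let φ₁ = -0.2176 rad, φ₂ = 0.3648 rad, and Δλ = -0.9674 rad.
cos c = sin φ₁ sin φ₂ + cos φ₁ cos φ₂ cos Δλ = (-0.2159)(0.3567) + (0.9764)(0.9342)(0.5674) = 0.44060,
so c = arccos(0.44060) = 1.11453 rad.
So the angular separation is 63.9°.

63.9°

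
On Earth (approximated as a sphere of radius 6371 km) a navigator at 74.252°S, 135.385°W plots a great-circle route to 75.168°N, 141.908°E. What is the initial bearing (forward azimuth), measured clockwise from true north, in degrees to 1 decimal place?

With φ₁ = -1.2959, φ₂ = 1.3119, Δλ = -1.4435 rad, the forward-azimuth formula gives
θ = atan2( sin Δλ cos φ₂ , cos φ₁ sin φ₂ − sin φ₁ cos φ₂ cos Δλ ) = atan2(-0.2539, 0.2936) = -40.85°.
Adding 360° brings this into [0°, 360°): 319.1°.

319.1°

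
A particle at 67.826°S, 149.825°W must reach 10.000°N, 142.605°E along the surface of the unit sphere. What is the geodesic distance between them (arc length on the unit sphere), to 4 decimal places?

In radians: φ₁ = -1.1838, φ₂ = 0.1745, Δλ = -67.570° = -1.1793 rad.
Haversine: a = sin²(Δφ/2) + cos φ₁ cos φ₂ sin²(Δλ/2) = 0.3946 + (0.3774)(0.9848)(0.3092) = 0.50949.
Central angle c = 2·arcsin(√a) = 1.58978 rad.
On the unit sphere the arc length equals the central angle: 1.5898.

1.5898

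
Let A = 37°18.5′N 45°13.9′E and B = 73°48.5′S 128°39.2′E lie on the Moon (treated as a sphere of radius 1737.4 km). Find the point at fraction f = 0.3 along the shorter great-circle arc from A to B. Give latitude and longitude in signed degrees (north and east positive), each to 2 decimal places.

The central angle between A and B is δ = 2.1611 rad.
With f = 0.3, the slerp weights are sin((1−f)δ)/sin δ = 1.2017 and sin(fδ)/sin δ = 0.7269.
Weighted sum of the unit vectors: (1.2017)·(0.5601,0.5647,0.6061) + (0.7269)·(-0.1742,0.2178,-0.9603) = (0.5465, 0.8369, 0.0303).
Converting back: φ = atan2(z, √(x²+y²)) = 1.74°, λ = atan2(y, x) = 56.85°.

1.74°, 56.85°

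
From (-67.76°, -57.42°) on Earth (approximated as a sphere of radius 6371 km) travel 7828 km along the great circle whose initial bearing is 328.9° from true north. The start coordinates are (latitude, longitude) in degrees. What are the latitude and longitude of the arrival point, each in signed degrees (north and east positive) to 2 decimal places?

-0.30°, -86.54°

Angular distance δ = d/R = 7828/6371 = 1.22869 rad; initial bearing θ = 5.7404 rad.
sin φ₂ = sin φ₁ cos δ + cos φ₁ sin δ cos θ = (-0.9256)(0.3355) + (0.3785)(0.9421)(0.8563) = -0.0052, so φ₂ = -0.30°.
Δλ = atan2(sin θ sin δ cos φ₁, cos δ − sin φ₁ sin φ₂) = atan2(-0.1842, 0.3306) = -29.118°.
λ₂ = -57.420° − 29.118° = -86.54°.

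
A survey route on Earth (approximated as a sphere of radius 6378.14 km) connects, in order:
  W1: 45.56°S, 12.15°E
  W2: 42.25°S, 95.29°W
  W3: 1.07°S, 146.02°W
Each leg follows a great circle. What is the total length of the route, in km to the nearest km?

Leg W1→W2: central angle 1.2401 rad, distance 7909.3 km.
Leg W2→W3: central angle 1.0690 rad, distance 6818.1 km.
Total: 7909.3 + 6818.1 ≈ 14727 km.

14727 km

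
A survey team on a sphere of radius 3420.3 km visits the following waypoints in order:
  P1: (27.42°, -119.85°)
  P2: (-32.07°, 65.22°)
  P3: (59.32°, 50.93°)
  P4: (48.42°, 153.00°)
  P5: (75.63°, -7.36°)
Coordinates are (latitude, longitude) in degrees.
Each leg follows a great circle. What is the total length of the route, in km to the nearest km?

22452 km

Leg P1→P2: central angle 3.0299 rad, distance 10363.1 km.
Leg P2→P3: central angle 1.6084 rad, distance 5501.4 km.
Leg P3→P4: central angle 0.9612 rad, distance 3287.7 km.
Leg P4→P5: central angle 0.9649 rad, distance 3300.2 km.
Total: 10363.1 + 5501.4 + 3287.7 + 3300.2 ≈ 22452 km.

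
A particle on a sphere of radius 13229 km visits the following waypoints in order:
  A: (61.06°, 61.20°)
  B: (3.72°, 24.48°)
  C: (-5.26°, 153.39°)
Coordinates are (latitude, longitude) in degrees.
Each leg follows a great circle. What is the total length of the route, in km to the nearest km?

Leg A→B: central angle 1.1109 rad, distance 14696.4 km.
Leg B→C: central angle 2.2525 rad, distance 29797.8 km.
Total: 14696.4 + 29797.8 ≈ 44494 km.

44494 km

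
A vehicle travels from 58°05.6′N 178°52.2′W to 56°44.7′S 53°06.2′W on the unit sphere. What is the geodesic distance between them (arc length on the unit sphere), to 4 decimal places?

2.6452

With latitudes φ₁ = 58.093°, φ₂ = -56.745° and longitude difference Δλ = 125.767°:
cos c = sin φ₁ sin φ₂ + cos φ₁ cos φ₂ cos Δλ = (0.8489)(-0.8362) + (0.5285)(0.5484)(-0.5845) = -0.87929,
so c = arccos(-0.87929) = 2.64517 rad.
On the unit sphere the arc length equals the central angle: 2.6452.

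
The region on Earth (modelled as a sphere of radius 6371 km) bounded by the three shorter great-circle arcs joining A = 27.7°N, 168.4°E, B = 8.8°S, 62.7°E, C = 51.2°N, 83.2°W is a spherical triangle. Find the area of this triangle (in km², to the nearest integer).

101246456 km²

Side lengths (central angles): a = 2.2549, b = 1.3825, c = 1.8838 rad; semiperimeter s = 2.7606.
By l'Huilier's theorem, tan(E/4) = √[tan(s/2) tan((s−a)/2) tan((s−b)/2) tan((s−c)/2)], giving spherical excess E = 2.4944 rad.
Area = E·R² = 2.4944 × (6371)² ≈ 101246456 km².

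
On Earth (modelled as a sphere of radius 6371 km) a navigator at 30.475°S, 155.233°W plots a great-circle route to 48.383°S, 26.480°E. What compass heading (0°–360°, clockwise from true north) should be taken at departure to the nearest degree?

181°

With φ₁ = -0.5319, φ₂ = -0.8444, Δλ = -3.1117 rad, the forward-azimuth formula gives
θ = atan2( sin Δλ cos φ₂ , cos φ₁ sin φ₂ − sin φ₁ cos φ₂ cos Δλ ) = atan2(-0.0199, -0.9810) = -178.84°.
Adding 360° brings this into [0°, 360°): 181°.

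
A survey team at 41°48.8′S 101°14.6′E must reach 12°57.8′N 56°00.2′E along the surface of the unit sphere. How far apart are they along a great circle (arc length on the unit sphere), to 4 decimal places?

1.2005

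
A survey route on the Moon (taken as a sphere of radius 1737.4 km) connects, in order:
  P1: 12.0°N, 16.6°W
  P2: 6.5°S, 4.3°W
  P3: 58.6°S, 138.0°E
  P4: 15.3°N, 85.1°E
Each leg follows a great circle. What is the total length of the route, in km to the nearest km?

6548 km

Leg P1→P2: central angle 0.3871 rad, distance 672.5 km.
Leg P2→P3: central angle 1.8891 rad, distance 3282.1 km.
Leg P3→P4: central angle 1.4928 rad, distance 2593.6 km.
Total: 672.5 + 3282.1 + 2593.6 ≈ 6548 km.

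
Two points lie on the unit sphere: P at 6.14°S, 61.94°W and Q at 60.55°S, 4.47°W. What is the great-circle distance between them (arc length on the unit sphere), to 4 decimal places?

1.2068

With latitudes φ₁ = -6.140°, φ₂ = -60.550° and longitude difference Δλ = 57.470°:
cos c = sin φ₁ sin φ₂ + cos φ₁ cos φ₂ cos Δλ = (-0.1070)(-0.8708) + (0.9943)(0.4917)(0.5377) = 0.35601,
so c = arccos(0.35601) = 1.20680 rad.
On the unit sphere the arc length equals the central angle: 1.2068.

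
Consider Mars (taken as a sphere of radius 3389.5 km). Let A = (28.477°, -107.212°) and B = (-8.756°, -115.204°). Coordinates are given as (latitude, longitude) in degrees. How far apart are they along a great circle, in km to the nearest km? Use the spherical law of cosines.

2249 km

In radians: φ₁ = 0.4970, φ₂ = -0.1528, Δλ = -7.992° = -0.1395 rad.
cos c = sin φ₁ sin φ₂ + cos φ₁ cos φ₂ cos Δλ = (0.4768)(-0.1522) + (0.8790)(0.9883)(0.9903) = 0.78774,
so c = arccos(0.78774) = 0.66366 rad.
Distance = R·c = 3389.5 × 0.6637 ≈ 2249 km.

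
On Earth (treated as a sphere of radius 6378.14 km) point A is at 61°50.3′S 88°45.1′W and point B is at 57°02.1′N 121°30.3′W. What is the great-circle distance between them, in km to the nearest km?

13534 km

With latitudes φ₁ = -61.838°, φ₂ = 57.035° and longitude difference Δλ = -32.753°:
Haversine: a = sin²(Δφ/2) + cos φ₁ cos φ₂ sin²(Δλ/2) = 0.7414 + (0.4720)(0.5441)(0.0795) = 0.76185.
Central angle c = 2·arcsin(√a) = 2.12199 rad.
Distance = R·c = 6378.14 × 2.1220 ≈ 13534 km.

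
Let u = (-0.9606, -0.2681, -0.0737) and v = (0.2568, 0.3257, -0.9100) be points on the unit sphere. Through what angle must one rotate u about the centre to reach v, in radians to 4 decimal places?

1.8410 rad

u·v = -0.2669; |u| = 1.0000, |v| = 1.0001.
cos θ = (u·v)/(|u||v|) = -0.2669, so θ = 1.8410 rad.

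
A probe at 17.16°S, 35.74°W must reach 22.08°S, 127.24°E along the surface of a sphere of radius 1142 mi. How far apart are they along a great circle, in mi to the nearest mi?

In radians: φ₁ = -0.2995, φ₂ = -0.3854, Δλ = 162.980° = 2.8445 rad.
Haversine: a = sin²(Δφ/2) + cos φ₁ cos φ₂ sin²(Δλ/2) = 0.0018 + (0.9555)(0.9267)(0.9781) = 0.86786.
Central angle c = 2·arcsin(√a) = 2.39753 rad.
Distance = R·c = 1142 × 2.3975 ≈ 2738 mi.

2738 mi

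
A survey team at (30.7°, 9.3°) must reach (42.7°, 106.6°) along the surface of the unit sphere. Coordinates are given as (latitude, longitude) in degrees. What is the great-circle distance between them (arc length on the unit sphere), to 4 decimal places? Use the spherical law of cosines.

Let φ₁ = 0.5358 rad, φ₂ = 0.7453 rad, and Δλ = 1.6982 rad.
cos c = sin φ₁ sin φ₂ + cos φ₁ cos φ₂ cos Δλ = (0.5105)(0.6782) + (0.8599)(0.7349)(-0.1271) = 0.26594,
so c = arccos(0.26594) = 1.30162 rad.
On the unit sphere the arc length equals the central angle: 1.3016.

1.3016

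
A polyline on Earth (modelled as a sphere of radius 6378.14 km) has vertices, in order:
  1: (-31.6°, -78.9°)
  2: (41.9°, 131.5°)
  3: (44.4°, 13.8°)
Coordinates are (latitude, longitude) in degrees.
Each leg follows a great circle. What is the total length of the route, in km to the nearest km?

Leg 1→2: central angle 2.6831 rad, distance 17113.3 km.
Leg 2→3: central angle 1.3489 rad, distance 8603.6 km.
Total: 17113.3 + 8603.6 ≈ 25717 km.

25717 km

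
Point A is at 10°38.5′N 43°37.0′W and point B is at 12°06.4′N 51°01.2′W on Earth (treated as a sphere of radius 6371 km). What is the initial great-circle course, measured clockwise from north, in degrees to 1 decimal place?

282.1°

With φ₁ = 0.1857, φ₂ = 0.2113, Δλ = -0.1292 rad, the forward-azimuth formula gives
θ = atan2( sin Δλ cos φ₂ , cos φ₁ sin φ₂ − sin φ₁ cos φ₂ cos Δλ ) = atan2(-0.1260, 0.0271) = -77.87°.
Adding 360° brings this into [0°, 360°): 282.1°.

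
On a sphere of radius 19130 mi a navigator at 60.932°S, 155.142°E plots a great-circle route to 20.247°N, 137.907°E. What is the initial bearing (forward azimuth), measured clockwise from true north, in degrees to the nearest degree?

With φ₁ = -1.0635, φ₂ = 0.3534, Δλ = -0.3008 rad, the forward-azimuth formula gives
θ = atan2( sin Δλ cos φ₂ , cos φ₁ sin φ₂ − sin φ₁ cos φ₂ cos Δλ ) = atan2(-0.2780, 0.9514) = -16.29°.
Adding 360° brings this into [0°, 360°): 344°.

344°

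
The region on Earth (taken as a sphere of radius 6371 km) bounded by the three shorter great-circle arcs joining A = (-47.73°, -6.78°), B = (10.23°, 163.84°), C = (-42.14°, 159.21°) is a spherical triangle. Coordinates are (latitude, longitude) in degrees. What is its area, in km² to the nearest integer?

4871243 km²

Side lengths (central angles): a = 0.9170, b = 1.5582, c = 2.4727 rad; semiperimeter s = 2.4740.
By l'Huilier's theorem, tan(E/4) = √[tan(s/2) tan((s−a)/2) tan((s−b)/2) tan((s−c)/2)], giving spherical excess E = 0.1200 rad.
Area = E·R² = 0.1200 × (6371)² ≈ 4871243 km².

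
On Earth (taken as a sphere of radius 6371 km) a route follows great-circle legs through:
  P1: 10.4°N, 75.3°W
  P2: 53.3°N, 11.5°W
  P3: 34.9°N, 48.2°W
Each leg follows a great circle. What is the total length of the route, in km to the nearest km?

Leg P1→P2: central angle 1.1546 rad, distance 7356.2 km.
Leg P2→P3: central angle 0.5515 rad, distance 3513.9 km.
Total: 7356.2 + 3513.9 ≈ 10870 km.

10870 km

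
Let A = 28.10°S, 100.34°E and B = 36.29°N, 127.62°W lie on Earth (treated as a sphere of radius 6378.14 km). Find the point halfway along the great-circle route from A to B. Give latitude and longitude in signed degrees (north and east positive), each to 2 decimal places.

9.94°, 160.57°

Central angle δ = 2.4263 rad. Interpolating on the sphere with fraction f = 0.5:
P = [sin((1−f)δ)·A + sin(fδ)·B] / sin δ = 1.4283·A + 1.4283·B in Cartesian coordinates,
giving P = (-0.9289, 0.3276, 0.1726), i.e. latitude 9.94°, longitude 160.57°.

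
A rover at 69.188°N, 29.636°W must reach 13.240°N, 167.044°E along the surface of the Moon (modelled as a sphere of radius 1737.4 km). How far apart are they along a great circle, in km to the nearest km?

Let φ₁ = 1.2076 rad, φ₂ = 0.2311 rad, and Δλ = -2.8505 rad.
cos c = sin φ₁ sin φ₂ + cos φ₁ cos φ₂ cos Δλ = (0.9348)(0.2290) + (0.3553)(0.9734)(-0.9579) = -0.11722,
so c = arccos(-0.11722) = 1.68829 rad.
Distance = R·c = 1737.4 × 1.6883 ≈ 2933 km.

2933 km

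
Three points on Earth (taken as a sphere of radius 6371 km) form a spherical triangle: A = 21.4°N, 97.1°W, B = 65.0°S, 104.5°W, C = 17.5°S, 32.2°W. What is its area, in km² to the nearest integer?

38514517 km²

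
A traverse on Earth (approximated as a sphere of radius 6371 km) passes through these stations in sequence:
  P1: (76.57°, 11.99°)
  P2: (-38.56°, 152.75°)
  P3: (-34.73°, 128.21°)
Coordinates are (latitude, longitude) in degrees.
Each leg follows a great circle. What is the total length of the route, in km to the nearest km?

17605 km

Leg P1→P2: central angle 2.4143 rad, distance 15381.2 km.
Leg P2→P3: central angle 0.3490 rad, distance 2223.4 km.
Total: 15381.2 + 2223.4 ≈ 17605 km.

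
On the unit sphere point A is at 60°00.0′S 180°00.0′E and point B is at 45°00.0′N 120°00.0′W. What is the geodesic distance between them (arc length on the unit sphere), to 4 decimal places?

2.0215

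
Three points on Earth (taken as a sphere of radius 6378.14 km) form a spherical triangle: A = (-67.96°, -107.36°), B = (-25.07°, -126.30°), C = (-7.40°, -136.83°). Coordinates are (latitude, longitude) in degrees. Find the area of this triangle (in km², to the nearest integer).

2333351 km²

Side lengths (central angles): a = 0.3549, b = 1.1114, c = 0.7752 rad; semiperimeter s = 1.1208.
By l'Huilier's theorem, tan(E/4) = √[tan(s/2) tan((s−a)/2) tan((s−b)/2) tan((s−c)/2)], giving spherical excess E = 0.0574 rad.
Area = E·R² = 0.0574 × (6378.14)² ≈ 2333351 km².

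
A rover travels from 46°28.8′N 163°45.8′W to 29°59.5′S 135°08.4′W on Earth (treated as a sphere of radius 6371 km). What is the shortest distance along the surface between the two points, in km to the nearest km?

In radians: φ₁ = 0.8112, φ₂ = -0.5235, Δλ = 28.623° = 0.4996 rad.
Haversine: a = sin²(Δφ/2) + cos φ₁ cos φ₂ sin²(Δλ/2) = 0.3830 + (0.6886)(0.8661)(0.0611) = 0.41948.
Central angle c = 2·arcsin(√a) = 1.40905 rad.
Distance = R·c = 6371 × 1.4091 ≈ 8977 km.

8977 km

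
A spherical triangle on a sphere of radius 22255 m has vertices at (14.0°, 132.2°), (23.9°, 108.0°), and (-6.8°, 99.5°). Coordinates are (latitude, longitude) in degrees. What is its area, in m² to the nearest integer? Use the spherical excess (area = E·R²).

Side lengths (central angles): a = 0.5550, b = 0.6727, c = 0.4343 rad; semiperimeter s = 0.8310.
By l'Huilier's theorem, tan(E/4) = √[tan(s/2) tan((s−a)/2) tan((s−b)/2) tan((s−c)/2)], giving spherical excess E = 0.1250 rad.
Area = E·R² = 0.1250 × (22255)² ≈ 61906980 m².

61906980 m²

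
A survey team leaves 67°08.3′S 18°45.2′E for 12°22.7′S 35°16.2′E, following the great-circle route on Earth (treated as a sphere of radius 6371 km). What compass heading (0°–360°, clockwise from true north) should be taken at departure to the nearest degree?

20°

With φ₁ = -1.1718, φ₂ = -0.2160, Δλ = 0.2883 rad, the forward-azimuth formula gives
θ = atan2( sin Δλ cos φ₂ , cos φ₁ sin φ₂ − sin φ₁ cos φ₂ cos Δλ ) = atan2(0.2777, 0.7796) = 19.61°.
So the initial bearing is 20°.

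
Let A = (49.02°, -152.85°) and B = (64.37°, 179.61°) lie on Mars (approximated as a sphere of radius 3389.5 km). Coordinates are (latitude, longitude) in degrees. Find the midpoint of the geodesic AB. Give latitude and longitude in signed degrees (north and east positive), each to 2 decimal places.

57.42°, -163.74°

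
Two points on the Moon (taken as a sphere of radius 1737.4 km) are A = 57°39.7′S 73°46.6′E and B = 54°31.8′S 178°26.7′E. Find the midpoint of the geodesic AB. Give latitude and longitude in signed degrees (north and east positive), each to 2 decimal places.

Central angle δ = 0.9154 rad. Interpolating on the sphere with fraction f = 0.5:
P = [sin((1−f)δ)·A + sin(fδ)·B] / sin δ = 0.5574·A + 0.5574·B in Cartesian coordinates,
giving P = (-0.2400, 0.2950, -0.9248), i.e. latitude -67.65°, longitude 129.13°.

-67.65°, 129.13°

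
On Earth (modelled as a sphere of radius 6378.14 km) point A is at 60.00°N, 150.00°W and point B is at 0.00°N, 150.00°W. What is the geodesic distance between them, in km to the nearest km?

In radians: φ₁ = 1.0472, φ₂ = 0.0000, Δλ = 0.000° = 0.0000 rad.
Haversine: a = sin²(Δφ/2) + cos φ₁ cos φ₂ sin²(Δλ/2) = 0.2500 + (0.5000)(1.0000)(0.0000) = 0.25000.
Central angle c = 2·arcsin(√a) = 1.04720 rad.
Distance = R·c = 6378.14 × 1.0472 ≈ 6679 km.

6679 km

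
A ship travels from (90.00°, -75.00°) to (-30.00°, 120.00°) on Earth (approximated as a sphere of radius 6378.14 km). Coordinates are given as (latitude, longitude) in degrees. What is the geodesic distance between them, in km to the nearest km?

Let φ₁ = 1.5708 rad, φ₂ = -0.5236 rad, and Δλ = -2.8798 rad.
cos c = sin φ₁ sin φ₂ + cos φ₁ cos φ₂ cos Δλ = (1.0000)(-0.5000) + (0.0000)(0.8660)(-0.9659) = -0.50000,
so c = arccos(-0.50000) = 2.09440 rad.
Distance = R·c = 6378.14 × 2.0944 ≈ 13358 km.

13358 km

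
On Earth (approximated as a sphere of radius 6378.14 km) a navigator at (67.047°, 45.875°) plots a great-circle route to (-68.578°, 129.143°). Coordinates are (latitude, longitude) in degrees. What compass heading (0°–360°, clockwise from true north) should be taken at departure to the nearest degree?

138°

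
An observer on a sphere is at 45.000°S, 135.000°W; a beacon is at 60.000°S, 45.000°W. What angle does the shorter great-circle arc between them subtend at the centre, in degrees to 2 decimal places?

52.24°

In radians: φ₁ = -0.7854, φ₂ = -1.0472, Δλ = 90.000° = 1.5708 rad.
Haversine: a = sin²(Δφ/2) + cos φ₁ cos φ₂ sin²(Δλ/2) = 0.0170 + (0.7071)(0.5000)(0.5000) = 0.19381.
Central angle c = 2·arcsin(√a) = 0.91174 rad.
So the angular separation is 52.24°.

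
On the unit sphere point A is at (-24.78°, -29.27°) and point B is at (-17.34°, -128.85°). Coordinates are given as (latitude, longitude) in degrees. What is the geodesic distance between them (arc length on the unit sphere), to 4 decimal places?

In radians: φ₁ = -0.4325, φ₂ = -0.3026, Δλ = -99.580° = -1.7380 rad.
Haversine: a = sin²(Δφ/2) + cos φ₁ cos φ₂ sin²(Δλ/2) = 0.0042 + (0.9079)(0.9546)(0.5832) = 0.50966.
Central angle c = 2·arcsin(√a) = 1.59011 rad.
On the unit sphere the arc length equals the central angle: 1.5901.

1.5901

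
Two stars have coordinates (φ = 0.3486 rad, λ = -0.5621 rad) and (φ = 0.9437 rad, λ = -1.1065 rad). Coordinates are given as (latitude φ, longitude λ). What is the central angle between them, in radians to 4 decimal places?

0.7252 rad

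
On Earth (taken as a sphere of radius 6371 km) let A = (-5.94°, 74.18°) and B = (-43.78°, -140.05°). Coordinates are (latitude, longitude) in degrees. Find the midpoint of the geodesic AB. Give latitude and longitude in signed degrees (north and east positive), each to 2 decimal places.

-54.45°, 119.78°

Central angle δ = 2.1201 rad. Interpolating on the sphere with fraction f = 0.5:
P = [sin((1−f)δ)·A + sin(fδ)·B] / sin δ = 1.0229·A + 1.0229·B in Cartesian coordinates,
giving P = (-0.2888, 0.5046, -0.8136), i.e. latitude -54.45°, longitude 119.78°.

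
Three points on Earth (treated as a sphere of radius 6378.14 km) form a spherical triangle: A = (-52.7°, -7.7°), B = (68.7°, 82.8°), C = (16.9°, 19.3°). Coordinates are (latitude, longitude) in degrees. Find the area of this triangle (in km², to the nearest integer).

5551383 km²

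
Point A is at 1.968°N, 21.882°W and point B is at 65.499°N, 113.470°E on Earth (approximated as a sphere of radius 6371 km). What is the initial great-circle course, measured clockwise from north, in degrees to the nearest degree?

18°

With φ₁ = 0.0343, φ₂ = 1.1432, Δλ = 2.3623 rad, the forward-azimuth formula gives
θ = atan2( sin Δλ cos φ₂ , cos φ₁ sin φ₂ − sin φ₁ cos φ₂ cos Δλ ) = atan2(0.2914, 0.9195) = 17.59°.
So the initial bearing is 18°.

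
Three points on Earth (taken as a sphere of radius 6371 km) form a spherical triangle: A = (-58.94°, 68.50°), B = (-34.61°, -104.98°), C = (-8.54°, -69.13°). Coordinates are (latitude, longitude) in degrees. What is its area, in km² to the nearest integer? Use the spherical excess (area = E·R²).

29664541 km²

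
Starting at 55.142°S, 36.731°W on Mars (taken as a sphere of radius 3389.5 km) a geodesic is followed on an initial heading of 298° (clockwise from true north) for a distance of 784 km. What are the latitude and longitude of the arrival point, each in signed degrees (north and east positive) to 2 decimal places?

Angular distance δ = d/R = 784/3389.5 = 0.23130 rad; initial bearing θ = 5.2011 rad.
sin φ₂ = sin φ₁ cos δ + cos φ₁ sin δ cos θ = (-0.8206)(0.9734) + (0.5715)(0.2292)(0.4695) = -0.7372, so φ₂ = -47.49°.
Δλ = atan2(sin θ sin δ cos φ₁, cos δ − sin φ₁ sin φ₂) = atan2(-0.1157, 0.3684) = -17.432°.
λ₂ = -36.731° − 17.432° = -54.16°.

-47.49°, -54.16°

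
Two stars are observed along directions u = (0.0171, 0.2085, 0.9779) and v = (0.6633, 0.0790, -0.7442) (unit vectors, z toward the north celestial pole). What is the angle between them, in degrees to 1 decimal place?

u·v = -0.6999; |u| = 1.0000, |v| = 1.0000.
cos θ = (u·v)/(|u||v|) = -0.6999, so θ = 134.4°.

134.4°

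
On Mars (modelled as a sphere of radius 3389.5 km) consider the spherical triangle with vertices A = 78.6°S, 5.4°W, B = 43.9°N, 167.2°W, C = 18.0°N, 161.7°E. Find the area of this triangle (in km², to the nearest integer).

12559333 km²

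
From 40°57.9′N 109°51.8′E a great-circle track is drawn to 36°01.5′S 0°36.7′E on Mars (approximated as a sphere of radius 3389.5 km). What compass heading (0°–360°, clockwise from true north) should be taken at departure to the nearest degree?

251°

With φ₁ = 0.7150, φ₂ = -0.6288, Δλ = -1.9068 rad, the forward-azimuth formula gives
θ = atan2( sin Δλ cos φ₂ , cos φ₁ sin φ₂ − sin φ₁ cos φ₂ cos Δλ ) = atan2(-0.7635, -0.2693) = -109.43°.
Adding 360° brings this into [0°, 360°): 251°.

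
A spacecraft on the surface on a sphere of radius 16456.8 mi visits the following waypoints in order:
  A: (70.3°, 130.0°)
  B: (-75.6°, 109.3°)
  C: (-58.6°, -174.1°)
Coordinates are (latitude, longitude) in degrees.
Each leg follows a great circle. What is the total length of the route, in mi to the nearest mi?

Leg A→B: central angle 2.5562 rad, distance 42066.2 mi.
Leg B→C: central angle 0.5418 rad, distance 8916.9 mi.
Total: 42066.2 + 8916.9 ≈ 50983 mi.

50983 mi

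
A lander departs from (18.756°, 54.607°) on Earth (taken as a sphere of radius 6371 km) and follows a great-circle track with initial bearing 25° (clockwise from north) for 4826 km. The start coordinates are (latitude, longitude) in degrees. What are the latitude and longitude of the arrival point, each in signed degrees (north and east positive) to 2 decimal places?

Angular distance δ = d/R = 4826/6371 = 0.75749 rad; initial bearing θ = 0.4363 rad.
sin φ₂ = sin φ₁ cos δ + cos φ₁ sin δ cos θ = (0.3215)(0.7266) + (0.9469)(0.6871)(0.9063) = 0.8233, so φ₂ = 55.41°.
Δλ = atan2(sin θ sin δ cos φ₁, cos δ − sin φ₁ sin φ₂) = atan2(0.2750, 0.4618) = 30.768°.
λ₂ = 54.607° + 30.768° = 85.37°.

55.41°, 85.37°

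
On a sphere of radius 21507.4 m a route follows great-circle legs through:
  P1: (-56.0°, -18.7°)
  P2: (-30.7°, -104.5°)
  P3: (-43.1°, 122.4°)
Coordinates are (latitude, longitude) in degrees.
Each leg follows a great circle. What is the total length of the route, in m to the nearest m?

59049 m

Leg P1→P2: central angle 1.0945 rad, distance 23540.3 m.
Leg P2→P3: central angle 1.6510 rad, distance 35509.2 m.
Total: 23540.3 + 35509.2 ≈ 59049 m.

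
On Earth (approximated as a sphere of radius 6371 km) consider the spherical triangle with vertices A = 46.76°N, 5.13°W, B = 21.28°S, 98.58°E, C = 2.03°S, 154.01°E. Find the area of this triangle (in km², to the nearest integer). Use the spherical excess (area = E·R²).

76015943 km²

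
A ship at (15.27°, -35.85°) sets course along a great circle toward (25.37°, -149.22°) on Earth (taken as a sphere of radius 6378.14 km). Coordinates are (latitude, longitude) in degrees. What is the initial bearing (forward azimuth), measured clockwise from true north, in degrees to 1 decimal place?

301.5°

With φ₁ = 0.2665, φ₂ = 0.4428, Δλ = -1.9787 rad, the forward-azimuth formula gives
θ = atan2( sin Δλ cos φ₂ , cos φ₁ sin φ₂ − sin φ₁ cos φ₂ cos Δλ ) = atan2(-0.8294, 0.5077) = -58.53°.
Adding 360° brings this into [0°, 360°): 301.5°.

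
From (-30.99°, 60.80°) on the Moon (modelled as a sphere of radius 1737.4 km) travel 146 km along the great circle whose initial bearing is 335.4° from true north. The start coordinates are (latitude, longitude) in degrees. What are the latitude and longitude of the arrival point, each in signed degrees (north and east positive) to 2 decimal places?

-26.59°, 58.56°

Angular distance δ = d/R = 146/1737.4 = 0.08403 rad; initial bearing θ = 5.8538 rad.
sin φ₂ = sin φ₁ cos δ + cos φ₁ sin δ cos θ = (-0.5149)(0.9965) + (0.8573)(0.0839)(0.9092) = -0.4476, so φ₂ = -26.59°.
Δλ = atan2(sin θ sin δ cos φ₁, cos δ − sin φ₁ sin φ₂) = atan2(-0.0300, 0.7660) = -2.239°.
λ₂ = 60.800° − 2.239° = 58.56°.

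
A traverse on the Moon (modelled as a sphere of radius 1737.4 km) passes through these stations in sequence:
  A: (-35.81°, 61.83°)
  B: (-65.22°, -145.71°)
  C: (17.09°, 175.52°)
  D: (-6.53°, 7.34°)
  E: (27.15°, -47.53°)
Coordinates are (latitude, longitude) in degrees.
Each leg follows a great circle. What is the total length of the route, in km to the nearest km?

11865 km

Leg A→B: central angle 1.3389 rad, distance 2326.2 km.
Leg B→C: central angle 1.5252 rad, distance 2650.0 km.
Leg C→D: central angle 2.8684 rad, distance 4983.6 km.
Leg D→E: central angle 1.0964 rad, distance 1904.9 km.
Total: 2326.2 + 2650.0 + 4983.6 + 1904.9 ≈ 11865 km.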